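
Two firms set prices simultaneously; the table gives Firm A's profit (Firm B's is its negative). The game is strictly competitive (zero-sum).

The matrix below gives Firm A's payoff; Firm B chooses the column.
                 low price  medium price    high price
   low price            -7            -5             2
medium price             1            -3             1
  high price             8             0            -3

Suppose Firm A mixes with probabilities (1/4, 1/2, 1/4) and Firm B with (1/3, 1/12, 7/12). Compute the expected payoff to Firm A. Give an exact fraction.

Against (1/3, 1/12, 7/12), each row's expected payoff is low price: -19/12; medium price: 2/3; high price: 11/12.
Taking the (1/4, 1/2, 1/4)-weighted average: (1/4)·(-19/12) + (1/2)·(2/3) + (1/4)·(11/12) = 1/6.

1/6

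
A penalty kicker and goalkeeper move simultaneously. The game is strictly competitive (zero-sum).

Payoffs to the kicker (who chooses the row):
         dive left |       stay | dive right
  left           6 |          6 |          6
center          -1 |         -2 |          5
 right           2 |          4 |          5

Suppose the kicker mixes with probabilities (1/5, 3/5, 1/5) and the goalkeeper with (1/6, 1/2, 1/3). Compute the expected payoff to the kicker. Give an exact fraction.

23/10

Against (1/6, 1/2, 1/3), each row's expected payoff is left: 6; center: 1/2; right: 4.
Taking the (1/5, 3/5, 1/5)-weighted average: (1/5)·(6) + (3/5)·(1/2) + (1/5)·(4) = 23/10.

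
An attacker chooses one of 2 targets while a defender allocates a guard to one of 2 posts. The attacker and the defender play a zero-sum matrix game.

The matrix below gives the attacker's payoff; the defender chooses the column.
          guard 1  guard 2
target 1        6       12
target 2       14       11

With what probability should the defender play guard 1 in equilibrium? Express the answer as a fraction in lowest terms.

Row minima are 6 and 11, so the attacker's maximin is 11; column maxima are 14 and 12, so the defender's minimax is 12. These differ, so the equilibrium is in mixed strategies.
Let the defender play guard 1 with probability q. The attacker is indifferent when 6q + 12(1−q) = 14q + 11(1−q), giving q = 1/9.

1/9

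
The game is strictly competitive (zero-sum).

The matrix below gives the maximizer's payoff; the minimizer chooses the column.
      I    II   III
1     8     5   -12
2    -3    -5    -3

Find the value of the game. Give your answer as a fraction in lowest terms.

-75/19

Column I is strictly dominated by II for the minimizer (it gives the maximizer more in every row).
The remaining 2×2 game on (1, 2) × (II, III) has no saddle point. Let the maximizer play 1 with probability p; indifference gives 5p − 5(1−p) = −12p − 3(1−p), so p = 2/19.
Similarly the minimizer's optimal q on II is 9/19, and the value is 5·(9/19) + (-12)·(10/19) = -75/19.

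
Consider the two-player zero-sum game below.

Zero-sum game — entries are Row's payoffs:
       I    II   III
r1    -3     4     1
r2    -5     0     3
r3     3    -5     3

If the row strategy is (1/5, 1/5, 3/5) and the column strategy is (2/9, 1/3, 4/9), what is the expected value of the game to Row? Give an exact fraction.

7/15

Against (2/9, 1/3, 4/9), each row's expected payoff is r1: 10/9; r2: 2/9; r3: 1/3.
Taking the (1/5, 1/5, 3/5)-weighted average: (1/5)·(10/9) + (1/5)·(2/9) + (3/5)·(1/3) = 7/15.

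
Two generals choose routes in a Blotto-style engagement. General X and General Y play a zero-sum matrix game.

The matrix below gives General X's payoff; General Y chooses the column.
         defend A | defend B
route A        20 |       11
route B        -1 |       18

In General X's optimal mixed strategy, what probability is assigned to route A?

Row minima are 11 and -1, so General X's maximin is 11; column maxima are 20 and 18, so General Y's minimax is 18. These differ, so the equilibrium is in mixed strategies.
Let General X play route A with probability p. General Y is indifferent when 20p − (1−p) = 11p + 18(1−p), giving p = 19/28.

19/28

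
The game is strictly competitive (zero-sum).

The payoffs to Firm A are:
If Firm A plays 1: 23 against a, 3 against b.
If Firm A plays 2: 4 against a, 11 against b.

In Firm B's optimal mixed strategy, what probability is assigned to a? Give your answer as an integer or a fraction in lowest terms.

8/27

Row minima are 3 and 4, so Firm A's maximin is 4; column maxima are 23 and 11, so Firm B's minimax is 11. These differ, so the equilibrium is in mixed strategies.
Let Firm B play a with probability q. Firm A is indifferent when 23q + 3(1−q) = 4q + 11(1−q), giving q = 8/27.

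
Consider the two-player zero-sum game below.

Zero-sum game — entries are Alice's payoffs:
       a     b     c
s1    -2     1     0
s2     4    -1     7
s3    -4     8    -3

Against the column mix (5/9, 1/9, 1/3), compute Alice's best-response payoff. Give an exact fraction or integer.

40/9

s1: (-2)·(5/9) + (1)·(1/9) + (0)·(1/3) = -1.
s2: (4)·(5/9) + (-1)·(1/9) + (7)·(1/3) = 40/9.
s3: (-4)·(5/9) + (8)·(1/9) + (-3)·(1/3) = -7/3.
The best pure response is s2 with expected payoff 40/9.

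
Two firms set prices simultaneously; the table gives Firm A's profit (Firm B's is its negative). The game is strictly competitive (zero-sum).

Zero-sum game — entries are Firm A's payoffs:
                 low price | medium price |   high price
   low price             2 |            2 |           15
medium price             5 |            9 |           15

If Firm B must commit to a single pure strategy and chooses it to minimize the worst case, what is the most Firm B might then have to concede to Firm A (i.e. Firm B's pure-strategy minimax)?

The worst case (largest entry) in each column is low price: 5, medium price: 9, high price: 15.
The best (smallest) of these is 5.

5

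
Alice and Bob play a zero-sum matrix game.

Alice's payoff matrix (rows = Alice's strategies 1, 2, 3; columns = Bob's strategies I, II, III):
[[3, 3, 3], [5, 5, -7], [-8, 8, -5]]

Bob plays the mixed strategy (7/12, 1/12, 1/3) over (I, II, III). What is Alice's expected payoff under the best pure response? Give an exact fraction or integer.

3

1: (3)·(7/12) + (3)·(1/12) + (3)·(1/3) = 3.
2: (5)·(7/12) + (5)·(1/12) + (-7)·(1/3) = 1.
3: (-8)·(7/12) + (8)·(1/12) + (-5)·(1/3) = -17/3.
The best pure response is 1 with expected payoff 3.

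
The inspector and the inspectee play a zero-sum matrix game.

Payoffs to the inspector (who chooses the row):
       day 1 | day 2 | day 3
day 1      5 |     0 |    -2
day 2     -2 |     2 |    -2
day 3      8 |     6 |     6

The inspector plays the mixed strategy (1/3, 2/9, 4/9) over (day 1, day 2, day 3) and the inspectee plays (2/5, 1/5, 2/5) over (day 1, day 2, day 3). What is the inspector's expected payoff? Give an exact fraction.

Against (2/5, 1/5, 2/5), each row's expected payoff is day 1: 6/5; day 2: -6/5; day 3: 34/5.
Taking the (1/3, 2/9, 4/9)-weighted average: (1/3)·(6/5) + (2/9)·(-6/5) + (4/9)·(34/5) = 142/45.

142/45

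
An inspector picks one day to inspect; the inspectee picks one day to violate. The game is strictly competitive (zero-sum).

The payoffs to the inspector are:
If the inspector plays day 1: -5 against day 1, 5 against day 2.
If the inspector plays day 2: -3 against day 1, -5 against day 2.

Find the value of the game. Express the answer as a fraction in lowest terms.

Row minima are -5 and -5, so the inspector's maximin is -5; column maxima are -3 and 5, so the inspectee's minimax is -3. These differ, so the equilibrium is in mixed strategies.
Let the inspector play day 1 with probability p. The inspectee is indifferent when −5p − 3(1−p) = 5p − 5(1−p), giving p = 1/6.
Let the inspectee play day 1 with probability q. The inspector is indifferent when −5q + 5(1−q) = −3q − 5(1−q), giving q = 5/6.
The value is -5·(5/6) + (5)·(1/6) = -10/3.

-10/3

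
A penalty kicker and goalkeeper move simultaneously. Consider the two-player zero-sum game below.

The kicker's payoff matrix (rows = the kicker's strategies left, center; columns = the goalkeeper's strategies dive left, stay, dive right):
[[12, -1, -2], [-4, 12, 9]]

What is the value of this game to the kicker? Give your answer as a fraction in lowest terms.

100/27

Column stay is strictly dominated by dive right for the goalkeeper (it gives the kicker more in every row).
The remaining 2×2 game on (left, center) × (dive left, dive right) has no saddle point. Let the kicker play left with probability p; indifference gives 12p − 4(1−p) = −2p + 9(1−p), so p = 13/27.
Similarly the goalkeeper's optimal q on dive left is 11/27, and the value is 12·(11/27) + (-2)·(16/27) = 100/27.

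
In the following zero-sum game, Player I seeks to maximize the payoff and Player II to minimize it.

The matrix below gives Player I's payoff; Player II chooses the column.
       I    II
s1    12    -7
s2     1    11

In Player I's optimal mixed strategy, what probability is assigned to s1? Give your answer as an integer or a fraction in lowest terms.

10/29

Row minima are -7 and 1, so Player I's maximin is 1; column maxima are 12 and 11, so Player II's minimax is 11. These differ, so the equilibrium is in mixed strategies.
Let Player I play s1 with probability p. Player II is indifferent when 12p + (1−p) = −7p + 11(1−p), giving p = 10/29.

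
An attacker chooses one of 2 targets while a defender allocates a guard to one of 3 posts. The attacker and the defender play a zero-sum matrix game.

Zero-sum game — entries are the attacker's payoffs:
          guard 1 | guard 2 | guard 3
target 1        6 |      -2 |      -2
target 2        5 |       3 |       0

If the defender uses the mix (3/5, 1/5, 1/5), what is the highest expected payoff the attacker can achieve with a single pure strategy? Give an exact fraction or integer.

18/5

target 1: (6)·(3/5) + (-2)·(1/5) + (-2)·(1/5) = 14/5.
target 2: (5)·(3/5) + (3)·(1/5) + (0)·(1/5) = 18/5.
The best pure response is target 2 with expected payoff 18/5.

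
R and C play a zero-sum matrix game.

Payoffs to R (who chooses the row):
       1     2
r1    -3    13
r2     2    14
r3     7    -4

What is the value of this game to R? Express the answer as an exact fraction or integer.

Row r1 is strictly dominated by row r2, so R never plays it.
The remaining 2×2 game on (r2, r3) × (1, 2) has no saddle point. Let R play r2 with probability p; indifference gives 2p + 7(1−p) = 14p − 4(1−p), so p = 11/23.
Similarly C's optimal q on 1 is 18/23, and the value is 2·(18/23) + (14)·(5/23) = 106/23.

106/23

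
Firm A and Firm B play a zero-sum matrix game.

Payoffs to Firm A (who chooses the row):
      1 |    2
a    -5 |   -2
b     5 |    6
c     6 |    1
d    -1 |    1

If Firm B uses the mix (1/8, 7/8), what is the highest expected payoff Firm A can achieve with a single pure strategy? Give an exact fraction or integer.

a: (-5)·(1/8) + (-2)·(7/8) = -19/8.
b: (5)·(1/8) + (6)·(7/8) = 47/8.
c: (6)·(1/8) + (1)·(7/8) = 13/8.
d: (-1)·(1/8) + (1)·(7/8) = 3/4.
The best pure response is b with expected payoff 47/8.

47/8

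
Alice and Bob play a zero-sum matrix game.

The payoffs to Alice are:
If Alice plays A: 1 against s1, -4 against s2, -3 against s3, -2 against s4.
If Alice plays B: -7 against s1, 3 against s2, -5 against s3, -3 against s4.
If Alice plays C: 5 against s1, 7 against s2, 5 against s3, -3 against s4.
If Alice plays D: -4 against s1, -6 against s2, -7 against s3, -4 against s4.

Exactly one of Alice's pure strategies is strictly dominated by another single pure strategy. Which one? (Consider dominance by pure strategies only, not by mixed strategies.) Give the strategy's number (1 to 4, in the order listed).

4

Compare D with A: 1 > -4, -4 > -6, -3 > -7, -2 > -4.
So A strictly dominates D for Alice; D is strictly dominated.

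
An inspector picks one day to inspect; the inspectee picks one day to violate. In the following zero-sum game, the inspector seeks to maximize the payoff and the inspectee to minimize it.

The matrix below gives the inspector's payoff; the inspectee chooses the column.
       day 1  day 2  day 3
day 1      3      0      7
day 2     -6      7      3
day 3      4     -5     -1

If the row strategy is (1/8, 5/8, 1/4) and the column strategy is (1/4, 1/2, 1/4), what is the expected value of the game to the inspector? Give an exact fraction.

Against (1/4, 1/2, 1/4), each row's expected payoff is day 1: 5/2; day 2: 11/4; day 3: -7/4.
Taking the (1/8, 5/8, 1/4)-weighted average: (1/8)·(5/2) + (5/8)·(11/4) + (1/4)·(-7/4) = 51/32.

51/32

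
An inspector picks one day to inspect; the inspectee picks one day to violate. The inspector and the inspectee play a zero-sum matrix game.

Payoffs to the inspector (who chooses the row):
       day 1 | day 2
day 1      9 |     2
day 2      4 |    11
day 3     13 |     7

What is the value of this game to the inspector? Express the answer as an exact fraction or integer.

115/13

Row day 1 is strictly dominated by row day 3, so the inspector never plays it.
The remaining 2×2 game on (day 2, day 3) × (day 1, day 2) has no saddle point. Let the inspector play day 2 with probability p; indifference gives 4p + 13(1−p) = 11p + 7(1−p), so p = 6/13.
Similarly the inspectee's optimal q on day 1 is 4/13, and the value is 4·(4/13) + (11)·(9/13) = 115/13.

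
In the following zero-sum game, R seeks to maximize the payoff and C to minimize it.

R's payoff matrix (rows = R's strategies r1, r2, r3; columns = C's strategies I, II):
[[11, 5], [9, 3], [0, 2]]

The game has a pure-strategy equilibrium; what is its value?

5

Row minima: 5, 3, 0 → R's maximin is 5.
Column maxima: 11, 5 → C's minimax is 5.
They coincide at (r1, II), so the value is 5.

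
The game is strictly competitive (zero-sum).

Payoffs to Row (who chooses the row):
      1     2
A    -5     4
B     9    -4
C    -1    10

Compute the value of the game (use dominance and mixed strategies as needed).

Row A is strictly dominated by row C, so Row never plays it.
The remaining 2×2 game on (B, C) × (1, 2) has no saddle point. Let Row play B with probability p; indifference gives 9p − (1−p) = −4p + 10(1−p), so p = 11/24.
Similarly Column's optimal q on 1 is 7/12, and the value is 9·(7/12) + (-4)·(5/12) = 43/12.

43/12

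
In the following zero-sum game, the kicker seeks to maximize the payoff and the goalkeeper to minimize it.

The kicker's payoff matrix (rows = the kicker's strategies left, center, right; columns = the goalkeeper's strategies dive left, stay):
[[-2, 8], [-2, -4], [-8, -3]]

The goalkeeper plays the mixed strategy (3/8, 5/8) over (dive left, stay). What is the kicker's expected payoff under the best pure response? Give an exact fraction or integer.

17/4

left: (-2)·(3/8) + (8)·(5/8) = 17/4.
center: (-2)·(3/8) + (-4)·(5/8) = -13/4.
right: (-8)·(3/8) + (-3)·(5/8) = -39/8.
The best pure response is left with expected payoff 17/4.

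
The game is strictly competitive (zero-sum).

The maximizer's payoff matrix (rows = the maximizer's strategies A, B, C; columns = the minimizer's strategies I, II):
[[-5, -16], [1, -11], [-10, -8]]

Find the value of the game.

-59/7

Row A is strictly dominated by row B, so the maximizer never plays it.
The remaining 2×2 game on (B, C) × (I, II) has no saddle point. Let the maximizer play B with probability p; indifference gives p − 10(1−p) = −11p − 8(1−p), so p = 1/7.
Similarly the minimizer's optimal q on I is 3/14, and the value is 1·(3/14) + (-11)·(11/14) = -59/7.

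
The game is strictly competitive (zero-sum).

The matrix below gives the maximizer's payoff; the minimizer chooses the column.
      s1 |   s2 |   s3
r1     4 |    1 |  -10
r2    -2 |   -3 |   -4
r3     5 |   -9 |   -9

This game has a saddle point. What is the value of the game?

Row minima: -10, -4, -9 → the maximizer's maximin is -4.
Column maxima: 5, 1, -4 → the minimizer's minimax is -4.
They coincide at (r2, s3), so the value is -4.

-4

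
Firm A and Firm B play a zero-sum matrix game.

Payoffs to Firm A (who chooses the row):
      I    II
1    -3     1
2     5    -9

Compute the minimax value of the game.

Row minima are -3 and -9, so Firm A's maximin is -3; column maxima are 5 and 1, so Firm B's minimax is 1. These differ, so the equilibrium is in mixed strategies.
Let Firm A play 1 with probability p. Firm B is indifferent when −3p + 5(1−p) = p − 9(1−p), giving p = 7/9.
Let Firm B play I with probability q. Firm A is indifferent when −3q + (1−q) = 5q − 9(1−q), giving q = 5/9.
The value is -3·(5/9) + (1)·(4/9) = -11/9.

-11/9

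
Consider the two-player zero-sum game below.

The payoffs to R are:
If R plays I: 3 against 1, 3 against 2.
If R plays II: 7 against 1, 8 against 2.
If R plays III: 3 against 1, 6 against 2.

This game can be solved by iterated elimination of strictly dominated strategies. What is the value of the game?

Row III is strictly dominated by row II (7>3, 8>6); eliminate III.
Row I is strictly dominated by row II (7>3, 8>3); eliminate I.
Column 2 is strictly dominated by 1 for C (7<8); eliminate 2.
Only (II, 1) remains, with payoff 7.

7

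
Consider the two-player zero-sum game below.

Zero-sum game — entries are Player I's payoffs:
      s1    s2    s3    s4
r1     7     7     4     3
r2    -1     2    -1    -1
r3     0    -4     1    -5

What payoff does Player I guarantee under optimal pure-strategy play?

Row minima: 3, -1, -5 → Player I's maximin is 3.
Column maxima: 7, 7, 4, 3 → Player II's minimax is 3.
They coincide at (r1, s4), so the value is 3.

3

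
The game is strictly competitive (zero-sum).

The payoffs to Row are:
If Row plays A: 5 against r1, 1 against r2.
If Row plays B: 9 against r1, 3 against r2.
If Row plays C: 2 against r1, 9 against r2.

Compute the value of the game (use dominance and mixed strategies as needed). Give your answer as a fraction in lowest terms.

Row A is strictly dominated by row B, so Row never plays it.
The remaining 2×2 game on (B, C) × (r1, r2) has no saddle point. Let Row play B with probability p; indifference gives 9p + 2(1−p) = 3p + 9(1−p), so p = 7/13.
Similarly Column's optimal q on r1 is 6/13, and the value is 9·(6/13) + (3)·(7/13) = 75/13.

75/13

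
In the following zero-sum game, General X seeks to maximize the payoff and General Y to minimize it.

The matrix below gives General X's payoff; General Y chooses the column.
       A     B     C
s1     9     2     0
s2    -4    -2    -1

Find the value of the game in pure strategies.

0

Row minima: 0, -4 → General X's maximin is 0.
Column maxima: 9, 2, 0 → General Y's minimax is 0.
They coincide at (s1, C), so the value is 0.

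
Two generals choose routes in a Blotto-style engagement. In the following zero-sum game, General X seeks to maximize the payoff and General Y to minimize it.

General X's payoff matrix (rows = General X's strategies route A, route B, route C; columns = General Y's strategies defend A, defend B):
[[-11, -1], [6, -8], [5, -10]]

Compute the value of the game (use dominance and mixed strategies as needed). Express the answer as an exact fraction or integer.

Row route C is strictly dominated by row route B, so General X never plays it.
The remaining 2×2 game on (route A, route B) × (defend A, defend B) has no saddle point. Let General X play route A with probability p; indifference gives −11p + 6(1−p) = −p − 8(1−p), so p = 7/12.
Similarly General Y's optimal q on defend A is 7/24, and the value is -11·(7/24) + (-1)·(17/24) = -47/12.

-47/12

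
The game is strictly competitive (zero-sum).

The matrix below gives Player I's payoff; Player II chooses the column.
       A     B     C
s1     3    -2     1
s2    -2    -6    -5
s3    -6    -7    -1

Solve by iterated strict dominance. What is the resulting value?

Column A is strictly dominated by B for Player II (-2<3, -6<-2, -7<-6); eliminate A.
Column C is strictly dominated by B for Player II (-2<1, -6<-5, -7<-1); eliminate C.
Row s2 is strictly dominated by row s1 (-2>-6); eliminate s2.
Row s3 is strictly dominated by row s1 (-2>-7); eliminate s3.
Only (s1, B) remains, with payoff -2.

-2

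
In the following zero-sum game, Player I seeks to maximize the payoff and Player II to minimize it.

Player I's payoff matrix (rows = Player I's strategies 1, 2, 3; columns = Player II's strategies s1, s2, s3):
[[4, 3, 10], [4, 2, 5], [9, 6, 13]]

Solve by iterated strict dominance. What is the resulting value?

6

Column s3 is strictly dominated by s1 for Player II (4<10, 4<5, 9<13); eliminate s3.
Column s1 is strictly dominated by s2 for Player II (3<4, 2<4, 6<9); eliminate s1.
Row 1 is strictly dominated by row 3 (6>3); eliminate 1.
Row 2 is strictly dominated by row 3 (6>2); eliminate 2.
Only (3, s2) remains, with payoff 6.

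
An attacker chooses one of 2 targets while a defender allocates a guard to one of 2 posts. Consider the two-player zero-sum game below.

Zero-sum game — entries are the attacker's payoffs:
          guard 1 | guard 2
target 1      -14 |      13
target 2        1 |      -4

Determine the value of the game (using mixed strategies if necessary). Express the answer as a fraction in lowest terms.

Row minima are -14 and -4, so the attacker's maximin is -4; column maxima are 1 and 13, so the defender's minimax is 1. These differ, so the equilibrium is in mixed strategies.
Let the attacker play target 1 with probability p. The defender is indifferent when −14p + (1−p) = 13p − 4(1−p), giving p = 5/32.
Let the defender play guard 1 with probability q. The attacker is indifferent when −14q + 13(1−q) = q − 4(1−q), giving q = 17/32.
The value is -14·(17/32) + (13)·(15/32) = -43/32.

-43/32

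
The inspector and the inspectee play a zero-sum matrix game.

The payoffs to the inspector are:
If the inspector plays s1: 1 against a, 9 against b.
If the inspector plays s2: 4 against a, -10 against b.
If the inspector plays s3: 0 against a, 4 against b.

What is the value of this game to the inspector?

Row s3 is strictly dominated by row s1, so the inspector never plays it.
The remaining 2×2 game on (s1, s2) × (a, b) has no saddle point. Let the inspector play s1 with probability p; indifference gives p + 4(1−p) = 9p − 10(1−p), so p = 7/11.
Similarly the inspectee's optimal q on a is 19/22, and the value is 1·(19/22) + (9)·(3/22) = 23/11.

23/11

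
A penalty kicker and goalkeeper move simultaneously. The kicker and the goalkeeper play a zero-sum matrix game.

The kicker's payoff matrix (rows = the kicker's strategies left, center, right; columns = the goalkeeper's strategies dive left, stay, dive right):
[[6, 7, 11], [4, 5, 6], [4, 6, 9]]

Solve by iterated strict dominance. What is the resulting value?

6

Column stay is strictly dominated by dive left for the goalkeeper (6<7, 4<5, 4<6); eliminate stay.
Row center is strictly dominated by row left (6>4, 11>6); eliminate center.
Row right is strictly dominated by row left (6>4, 11>9); eliminate right.
Column dive right is strictly dominated by dive left for the goalkeeper (6<11); eliminate dive right.
Only (left, dive left) remains, with payoff 6.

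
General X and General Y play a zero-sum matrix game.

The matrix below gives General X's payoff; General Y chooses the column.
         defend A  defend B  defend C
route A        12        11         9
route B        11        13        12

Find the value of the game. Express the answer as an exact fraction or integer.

45/4

Column defend B is strictly dominated by defend C for General Y (it gives General X more in every row).
The remaining 2×2 game on (route A, route B) × (defend A, defend C) has no saddle point. Let General X play route A with probability p; indifference gives 12p + 11(1−p) = 9p + 12(1−p), so p = 1/4.
Similarly General Y's optimal q on defend A is 3/4, and the value is 12·(3/4) + (9)·(1/4) = 45/4.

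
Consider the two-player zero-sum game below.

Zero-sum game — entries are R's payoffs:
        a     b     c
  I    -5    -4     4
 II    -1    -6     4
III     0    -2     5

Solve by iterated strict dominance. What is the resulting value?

-2

Row II is strictly dominated by row III (0>-1, -2>-6, 5>4); eliminate II.
Row I is strictly dominated by row III (0>-5, -2>-4, 5>4); eliminate I.
Column c is strictly dominated by a for C (0<5); eliminate c.
Column a is strictly dominated by b for C (-2<0); eliminate a.
Only (III, b) remains, with payoff -2.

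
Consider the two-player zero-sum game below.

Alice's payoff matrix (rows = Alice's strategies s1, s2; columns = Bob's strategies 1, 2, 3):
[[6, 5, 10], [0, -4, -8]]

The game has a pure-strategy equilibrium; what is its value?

5

Row minima: 5, -8 → Alice's maximin is 5.
Column maxima: 6, 5, 10 → Bob's minimax is 5.
They coincide at (s1, 2), so the value is 5.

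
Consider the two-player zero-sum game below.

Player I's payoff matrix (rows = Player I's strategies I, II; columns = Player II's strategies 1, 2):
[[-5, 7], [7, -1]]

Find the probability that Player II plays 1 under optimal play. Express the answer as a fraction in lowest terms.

Row minima are -5 and -1, so Player I's maximin is -1; column maxima are 7 and 7, so Player II's minimax is 7. These differ, so the equilibrium is in mixed strategies.
Let Player II play 1 with probability q. Player I is indifferent when −5q + 7(1−q) = 7q − (1−q), giving q = 2/5.

2/5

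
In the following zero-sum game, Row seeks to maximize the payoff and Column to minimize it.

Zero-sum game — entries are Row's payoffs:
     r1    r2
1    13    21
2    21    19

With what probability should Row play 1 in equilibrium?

1/5

Row minima are 13 and 19, so Row's maximin is 19; column maxima are 21 and 21, so Column's minimax is 21. These differ, so the equilibrium is in mixed strategies.
Let Row play 1 with probability p. Column is indifferent when 13p + 21(1−p) = 21p + 19(1−p), giving p = 1/5.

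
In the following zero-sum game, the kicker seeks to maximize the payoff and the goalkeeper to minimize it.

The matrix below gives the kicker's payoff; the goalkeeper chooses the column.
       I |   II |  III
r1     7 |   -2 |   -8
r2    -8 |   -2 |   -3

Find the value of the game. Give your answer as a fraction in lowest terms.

-17/4

Column II is strictly dominated by III for the goalkeeper (it gives the kicker more in every row).
The remaining 2×2 game on (r1, r2) × (I, III) has no saddle point. Let the kicker play r1 with probability p; indifference gives 7p − 8(1−p) = −8p − 3(1−p), so p = 1/4.
Similarly the goalkeeper's optimal q on I is 1/4, and the value is 7·(1/4) + (-8)·(3/4) = -17/4.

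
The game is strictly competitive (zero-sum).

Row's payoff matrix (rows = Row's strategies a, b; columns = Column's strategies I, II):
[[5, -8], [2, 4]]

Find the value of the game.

Row minima are -8 and 2, so Row's maximin is 2; column maxima are 5 and 4, so Column's minimax is 4. These differ, so the equilibrium is in mixed strategies.
Let Row play a with probability p. Column is indifferent when 5p + 2(1−p) = −8p + 4(1−p), giving p = 2/15.
Let Column play I with probability q. Row is indifferent when 5q − 8(1−q) = 2q + 4(1−q), giving q = 4/5.
The value is 5·(4/5) + (-8)·(1/5) = 12/5.

12/5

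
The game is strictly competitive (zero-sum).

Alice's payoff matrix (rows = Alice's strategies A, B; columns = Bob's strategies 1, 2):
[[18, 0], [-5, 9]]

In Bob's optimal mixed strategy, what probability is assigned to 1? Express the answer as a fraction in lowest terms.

Row minima are 0 and -5, so Alice's maximin is 0; column maxima are 18 and 9, so Bob's minimax is 9. These differ, so the equilibrium is in mixed strategies.
Let Bob play 1 with probability q. Alice is indifferent when 18q = −5q + 9(1−q), giving q = 9/32.

9/32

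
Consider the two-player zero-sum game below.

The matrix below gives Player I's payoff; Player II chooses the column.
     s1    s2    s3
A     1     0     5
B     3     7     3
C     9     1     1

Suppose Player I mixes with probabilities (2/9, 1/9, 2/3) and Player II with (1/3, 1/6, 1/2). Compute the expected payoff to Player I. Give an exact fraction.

94/27

Against (1/3, 1/6, 1/2), each row's expected payoff is A: 17/6; B: 11/3; C: 11/3.
Taking the (2/9, 1/9, 2/3)-weighted average: (2/9)·(17/6) + (1/9)·(11/3) + (2/3)·(11/3) = 94/27.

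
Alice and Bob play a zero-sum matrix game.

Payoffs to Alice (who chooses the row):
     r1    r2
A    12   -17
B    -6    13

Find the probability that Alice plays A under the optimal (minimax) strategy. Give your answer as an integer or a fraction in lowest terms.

Row minima are -17 and -6, so Alice's maximin is -6; column maxima are 12 and 13, so Bob's minimax is 12. These differ, so the equilibrium is in mixed strategies.
Let Alice play A with probability p. Bob is indifferent when 12p − 6(1−p) = −17p + 13(1−p), giving p = 19/48.

19/48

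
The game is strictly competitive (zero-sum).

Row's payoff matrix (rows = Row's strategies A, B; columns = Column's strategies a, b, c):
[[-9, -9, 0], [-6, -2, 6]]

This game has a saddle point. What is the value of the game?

Row minima: -9, -6 → Row's maximin is -6.
Column maxima: -6, -2, 6 → Column's minimax is -6.
They coincide at (B, a), so the value is -6.

-6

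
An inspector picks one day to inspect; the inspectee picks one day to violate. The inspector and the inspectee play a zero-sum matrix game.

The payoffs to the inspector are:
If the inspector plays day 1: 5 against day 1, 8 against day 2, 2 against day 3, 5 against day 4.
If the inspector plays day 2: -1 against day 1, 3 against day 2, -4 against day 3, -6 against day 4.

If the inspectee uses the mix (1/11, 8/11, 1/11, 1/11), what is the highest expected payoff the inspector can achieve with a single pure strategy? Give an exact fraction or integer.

76/11

day 1: (5)·(1/11) + (8)·(8/11) + (2)·(1/11) + (5)·(1/11) = 76/11.
day 2: (-1)·(1/11) + (3)·(8/11) + (-4)·(1/11) + (-6)·(1/11) = 13/11.
The best pure response is day 1 with expected payoff 76/11.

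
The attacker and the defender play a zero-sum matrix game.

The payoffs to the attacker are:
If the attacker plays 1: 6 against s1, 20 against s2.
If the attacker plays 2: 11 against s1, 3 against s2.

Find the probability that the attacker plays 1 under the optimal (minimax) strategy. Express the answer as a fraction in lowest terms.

Row minima are 6 and 3, so the attacker's maximin is 6; column maxima are 11 and 20, so the defender's minimax is 11. These differ, so the equilibrium is in mixed strategies.
Let the attacker play 1 with probability p. The defender is indifferent when 6p + 11(1−p) = 20p + 3(1−p), giving p = 4/11.

4/11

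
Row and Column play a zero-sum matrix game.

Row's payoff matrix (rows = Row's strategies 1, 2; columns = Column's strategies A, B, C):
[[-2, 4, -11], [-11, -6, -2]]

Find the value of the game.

-13/2

Column B is strictly dominated by A for Column (it gives Row more in every row).
The remaining 2×2 game on (1, 2) × (A, C) has no saddle point. Let Row play 1 with probability p; indifference gives −2p − 11(1−p) = −11p − 2(1−p), so p = 1/2.
Similarly Column's optimal q on A is 1/2, and the value is -2·(1/2) + (-11)·(1/2) = -13/2.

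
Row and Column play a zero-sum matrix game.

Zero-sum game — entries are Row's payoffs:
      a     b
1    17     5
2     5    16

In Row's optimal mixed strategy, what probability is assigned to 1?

11/23

Row minima are 5 and 5, so Row's maximin is 5; column maxima are 17 and 16, so Column's minimax is 16. These differ, so the equilibrium is in mixed strategies.
Let Row play 1 with probability p. Column is indifferent when 17p + 5(1−p) = 5p + 16(1−p), giving p = 11/23.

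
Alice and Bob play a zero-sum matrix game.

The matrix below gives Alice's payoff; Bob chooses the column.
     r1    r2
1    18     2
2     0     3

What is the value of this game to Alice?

Row minima are 2 and 0, so Alice's maximin is 2; column maxima are 18 and 3, so Bob's minimax is 3. These differ, so the equilibrium is in mixed strategies.
Let Alice play 1 with probability p. Bob is indifferent when 18p = 2p + 3(1−p), giving p = 3/19.
Let Bob play r1 with probability q. Alice is indifferent when 18q + 2(1−q) = 3(1−q), giving q = 1/19.
The value is 18·(1/19) + (2)·(18/19) = 54/19.

54/19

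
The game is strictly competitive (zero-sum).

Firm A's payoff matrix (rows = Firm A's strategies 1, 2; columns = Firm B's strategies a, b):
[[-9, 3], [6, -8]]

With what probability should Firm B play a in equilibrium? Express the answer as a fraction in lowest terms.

Row minima are -9 and -8, so Firm A's maximin is -8; column maxima are 6 and 3, so Firm B's minimax is 3. These differ, so the equilibrium is in mixed strategies.
Let Firm B play a with probability q. Firm A is indifferent when −9q + 3(1−q) = 6q − 8(1−q), giving q = 11/26.

11/26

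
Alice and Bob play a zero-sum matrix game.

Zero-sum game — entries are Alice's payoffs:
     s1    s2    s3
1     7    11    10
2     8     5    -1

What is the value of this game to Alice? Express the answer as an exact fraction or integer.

Column s2 is strictly dominated by s3 for Bob (it gives Alice more in every row).
The remaining 2×2 game on (1, 2) × (s1, s3) has no saddle point. Let Alice play 1 with probability p; indifference gives 7p + 8(1−p) = 10p − (1−p), so p = 3/4.
Similarly Bob's optimal q on s1 is 11/12, and the value is 7·(11/12) + (10)·(1/12) = 29/4.

29/4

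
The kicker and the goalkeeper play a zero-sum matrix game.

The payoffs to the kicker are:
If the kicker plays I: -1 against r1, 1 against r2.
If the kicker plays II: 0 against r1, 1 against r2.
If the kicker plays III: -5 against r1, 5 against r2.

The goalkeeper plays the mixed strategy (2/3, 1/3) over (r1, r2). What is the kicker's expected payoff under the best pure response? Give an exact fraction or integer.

1/3

I: (-1)·(2/3) + (1)·(1/3) = -1/3.
II: (0)·(2/3) + (1)·(1/3) = 1/3.
III: (-5)·(2/3) + (5)·(1/3) = -5/3.
The best pure response is II with expected payoff 1/3.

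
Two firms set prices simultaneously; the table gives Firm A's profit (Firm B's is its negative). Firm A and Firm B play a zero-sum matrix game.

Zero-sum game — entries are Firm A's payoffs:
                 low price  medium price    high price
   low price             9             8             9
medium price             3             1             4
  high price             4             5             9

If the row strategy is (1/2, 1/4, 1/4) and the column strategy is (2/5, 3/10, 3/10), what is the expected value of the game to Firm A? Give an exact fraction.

Against (2/5, 3/10, 3/10), each row's expected payoff is low price: 87/10; medium price: 27/10; high price: 29/5.
Taking the (1/2, 1/4, 1/4)-weighted average: (1/2)·(87/10) + (1/4)·(27/10) + (1/4)·(29/5) = 259/40.

259/40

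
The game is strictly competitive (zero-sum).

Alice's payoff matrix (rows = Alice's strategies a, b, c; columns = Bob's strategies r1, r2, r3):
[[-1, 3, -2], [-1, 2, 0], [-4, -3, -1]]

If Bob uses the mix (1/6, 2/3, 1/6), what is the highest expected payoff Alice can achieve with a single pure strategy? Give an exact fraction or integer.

3/2

a: (-1)·(1/6) + (3)·(2/3) + (-2)·(1/6) = 3/2.
b: (-1)·(1/6) + (2)·(2/3) + (0)·(1/6) = 7/6.
c: (-4)·(1/6) + (-3)·(2/3) + (-1)·(1/6) = -17/6.
The best pure response is a with expected payoff 3/2.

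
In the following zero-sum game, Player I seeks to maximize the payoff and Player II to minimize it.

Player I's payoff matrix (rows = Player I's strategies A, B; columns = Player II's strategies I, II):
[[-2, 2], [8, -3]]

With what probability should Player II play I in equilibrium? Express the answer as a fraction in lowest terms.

Row minima are -2 and -3, so Player I's maximin is -2; column maxima are 8 and 2, so Player II's minimax is 2. These differ, so the equilibrium is in mixed strategies.
Let Player II play I with probability q. Player I is indifferent when −2q + 2(1−q) = 8q − 3(1−q), giving q = 1/3.

1/3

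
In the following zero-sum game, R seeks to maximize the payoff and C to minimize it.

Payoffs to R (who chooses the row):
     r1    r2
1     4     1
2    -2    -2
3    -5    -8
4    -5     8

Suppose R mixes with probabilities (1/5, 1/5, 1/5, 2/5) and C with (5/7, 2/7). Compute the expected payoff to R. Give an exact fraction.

-51/35

Against (5/7, 2/7), each row's expected payoff is 1: 22/7; 2: -2; 3: -41/7; 4: -9/7.
Taking the (1/5, 1/5, 1/5, 2/5)-weighted average: (1/5)·(22/7) + (1/5)·(-2) + (1/5)·(-41/7) + (2/5)·(-9/7) = -51/35.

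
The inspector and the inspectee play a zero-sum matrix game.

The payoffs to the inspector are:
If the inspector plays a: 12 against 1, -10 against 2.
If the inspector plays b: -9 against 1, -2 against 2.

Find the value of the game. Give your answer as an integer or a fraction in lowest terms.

Row minima are -10 and -9, so the inspector's maximin is -9; column maxima are 12 and -2, so the inspectee's minimax is -2. These differ, so the equilibrium is in mixed strategies.
Let the inspector play a with probability p. The inspectee is indifferent when 12p − 9(1−p) = −10p − 2(1−p), giving p = 7/29.
Let the inspectee play 1 with probability q. The inspector is indifferent when 12q − 10(1−q) = −9q − 2(1−q), giving q = 8/29.
The value is 12·(8/29) + (-10)·(21/29) = -114/29.

-114/29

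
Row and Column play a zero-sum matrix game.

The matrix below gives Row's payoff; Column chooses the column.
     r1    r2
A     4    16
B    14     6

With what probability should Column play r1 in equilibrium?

Row minima are 4 and 6, so Row's maximin is 6; column maxima are 14 and 16, so Column's minimax is 14. These differ, so the equilibrium is in mixed strategies.
Let Column play r1 with probability q. Row is indifferent when 4q + 16(1−q) = 14q + 6(1−q), giving q = 1/2.

1/2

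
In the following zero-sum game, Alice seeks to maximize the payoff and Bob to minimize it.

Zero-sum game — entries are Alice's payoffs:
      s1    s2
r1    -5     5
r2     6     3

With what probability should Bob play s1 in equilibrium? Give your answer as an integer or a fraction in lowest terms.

2/13

Row minima are -5 and 3, so Alice's maximin is 3; column maxima are 6 and 5, so Bob's minimax is 5. These differ, so the equilibrium is in mixed strategies.
Let Bob play s1 with probability q. Alice is indifferent when −5q + 5(1−q) = 6q + 3(1−q), giving q = 2/13.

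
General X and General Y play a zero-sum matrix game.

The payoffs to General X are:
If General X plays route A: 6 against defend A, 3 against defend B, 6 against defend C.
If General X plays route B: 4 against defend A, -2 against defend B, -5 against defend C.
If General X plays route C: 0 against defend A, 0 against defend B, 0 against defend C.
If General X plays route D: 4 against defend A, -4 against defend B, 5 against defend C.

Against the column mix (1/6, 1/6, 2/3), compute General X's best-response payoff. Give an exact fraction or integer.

route A: (6)·(1/6) + (3)·(1/6) + (6)·(2/3) = 11/2.
route B: (4)·(1/6) + (-2)·(1/6) + (-5)·(2/3) = -3.
route C: (0)·(1/6) + (0)·(1/6) + (0)·(2/3) = 0.
route D: (4)·(1/6) + (-4)·(1/6) + (5)·(2/3) = 10/3.
The best pure response is route A with expected payoff 11/2.

11/2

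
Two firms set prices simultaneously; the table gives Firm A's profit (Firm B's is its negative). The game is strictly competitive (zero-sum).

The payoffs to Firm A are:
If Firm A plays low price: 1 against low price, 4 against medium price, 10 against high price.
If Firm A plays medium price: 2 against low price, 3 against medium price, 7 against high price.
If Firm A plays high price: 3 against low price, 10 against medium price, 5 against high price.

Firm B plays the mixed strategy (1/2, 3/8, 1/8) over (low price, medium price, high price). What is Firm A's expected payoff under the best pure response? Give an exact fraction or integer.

47/8

low price: (1)·(1/2) + (4)·(3/8) + (10)·(1/8) = 13/4.
medium price: (2)·(1/2) + (3)·(3/8) + (7)·(1/8) = 3.
high price: (3)·(1/2) + (10)·(3/8) + (5)·(1/8) = 47/8.
The best pure response is high price with expected payoff 47/8.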